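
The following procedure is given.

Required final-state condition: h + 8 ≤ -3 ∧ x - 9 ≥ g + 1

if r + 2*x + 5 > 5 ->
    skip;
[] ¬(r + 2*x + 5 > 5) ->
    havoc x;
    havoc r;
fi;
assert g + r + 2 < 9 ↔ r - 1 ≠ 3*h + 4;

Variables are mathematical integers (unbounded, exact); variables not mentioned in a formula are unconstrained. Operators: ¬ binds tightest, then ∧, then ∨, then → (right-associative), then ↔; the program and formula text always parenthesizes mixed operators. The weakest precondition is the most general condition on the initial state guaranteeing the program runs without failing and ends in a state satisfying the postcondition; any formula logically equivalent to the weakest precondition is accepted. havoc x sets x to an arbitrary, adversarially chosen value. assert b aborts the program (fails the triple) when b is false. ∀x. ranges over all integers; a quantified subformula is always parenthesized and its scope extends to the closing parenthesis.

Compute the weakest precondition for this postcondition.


Working backward. After the program, the postcondition h + 8 ≤ -3 ∧ x - 9 ≥ g + 1 must hold; in canonical form it is h ≤ -11 ∧ x ≥ g + 10.
Before assert g + r + 2 < 9 ↔ r - 1 ≠ 3*h + 4: (g + r < 7 ↔ r ≠ 3*h + 5) ∧ h ≤ -11 ∧ x ≥ g + 10
Then branch requires (g + r < 7 ↔ r ≠ 3*h + 5) ∧ h ≤ -11 ∧ x ≥ g + 10; else branch requires ∀x_1. (∀r_1. ((g + r_1 < 7 ↔ r_1 ≠ 3*h + 5) ∧ h ≤ -11 ∧ x_1 ≥ g + 10)).
Before the if: (r + 2*x > 0 → ((g + r < 7 ↔ r ≠ 3*h + 5) ∧ h ≤ -11 ∧ x ≥ g + 10)) ∧ ((¬(r + 2*x > 0)) → (∀x_1. (∀r_1. ((g + r_1 < 7 ↔ r_1 ≠ 3*h + 5) ∧ h ≤ -11 ∧ x_1 ≥ g + 10))))
Answer: WP = (r + 2*x > 0 → ((g + r < 7 ↔ r ≠ 3*h + 5) ∧ h ≤ -11 ∧ x ≥ g + 10)) ∧ ((¬(r + 2*x > 0)) → (∀x_1. (∀r_1. ((g + r_1 < 7 ↔ r_1 ≠ 3*h + 5) ∧ h ≤ -11 ∧ x_1 ≥ g + 10))))


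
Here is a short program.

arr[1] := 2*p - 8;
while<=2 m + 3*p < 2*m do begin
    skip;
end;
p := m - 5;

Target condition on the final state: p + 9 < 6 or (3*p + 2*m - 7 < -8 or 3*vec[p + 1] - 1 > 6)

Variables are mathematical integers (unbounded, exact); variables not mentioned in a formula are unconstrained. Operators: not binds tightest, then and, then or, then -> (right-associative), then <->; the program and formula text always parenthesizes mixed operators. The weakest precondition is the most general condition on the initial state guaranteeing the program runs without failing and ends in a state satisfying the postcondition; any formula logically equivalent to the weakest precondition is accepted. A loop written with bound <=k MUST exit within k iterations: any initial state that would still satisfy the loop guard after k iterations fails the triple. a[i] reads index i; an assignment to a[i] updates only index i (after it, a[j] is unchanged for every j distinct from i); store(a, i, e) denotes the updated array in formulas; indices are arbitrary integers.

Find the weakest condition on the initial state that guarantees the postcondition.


Working backward. After the program, the postcondition p + 9 < 6 or (3*p + 2*m - 7 < -8 or 3*vec[p + 1] - 1 > 6) must hold; in canonical form it is p < -3 or 2*m + 3*p < -1 or 3*vec[p + 1] > 7.
Before p := m - 5: m < 2 or 5*m < 14 or 3*vec[m - 4] > 7
Before the loop (bound <=2), unroll the exhaustion recursion (WP_0 = exit-now case; WP_j = one more guarded iteration, up to j = 2):
  WP_0: (not (3*p < m)) and (m < 2 or 5*m < 14 or 3*vec[m - 4] > 7)
  WP_1: (3*p < m -> ((not (3*p < m)) and (m < 2 or 5*m < 14 or 3*vec[m - 4] > 7))) and ((not (3*p < m)) -> (m < 2 or 5*m < 14 or 3*vec[m - 4] > 7))
  WP_2: (3*p < m -> ((3*p < m -> ((not (3*p < m)) and (m < 2 or 5*m < 14 or 3*vec[m - 4] > 7))) and ((not (3*p < m)) -> (m < 2 or 5*m < 14 or 3*vec[m - 4] > 7)))) and ((not (3*p < m)) -> (m < 2 or 5*m < 14 or 3*vec[m - 4] > 7))
So before the loop: (3*p < m -> ((3*p < m -> ((not (3*p < m)) and (m < 2 or 5*m < 14 or 3*vec[m - 4] > 7))) and ((not (3*p < m)) -> (m < 2 or 5*m < 14 or 3*vec[m - 4] > 7)))) and ((not (3*p < m)) -> (m < 2 or 5*m < 14 or 3*vec[m - 4] > 7))
Before arr[1] := 2*p - 8: (3*p < m -> ((3*p < m -> ((not (3*p < m)) and (m < 2 or 5*m < 14 or 3*vec[m - 4] > 7))) and ((not (3*p < m)) -> (m < 2 or 5*m < 14 or 3*vec[m - 4] > 7)))) and ((not (3*p < m)) -> (m < 2 or 5*m < 14 or 3*vec[m - 4] > 7))
Answer: WP = (3*p < m -> ((3*p < m -> ((not (3*p < m)) and (m < 2 or 5*m < 14 or 3*vec[m - 4] > 7))) and ((not (3*p < m)) -> (m < 2 or 5*m < 14 or 3*vec[m - 4] > 7)))) and ((not (3*p < m)) -> (m < 2 or 5*m < 14 or 3*vec[m - 4] > 7))


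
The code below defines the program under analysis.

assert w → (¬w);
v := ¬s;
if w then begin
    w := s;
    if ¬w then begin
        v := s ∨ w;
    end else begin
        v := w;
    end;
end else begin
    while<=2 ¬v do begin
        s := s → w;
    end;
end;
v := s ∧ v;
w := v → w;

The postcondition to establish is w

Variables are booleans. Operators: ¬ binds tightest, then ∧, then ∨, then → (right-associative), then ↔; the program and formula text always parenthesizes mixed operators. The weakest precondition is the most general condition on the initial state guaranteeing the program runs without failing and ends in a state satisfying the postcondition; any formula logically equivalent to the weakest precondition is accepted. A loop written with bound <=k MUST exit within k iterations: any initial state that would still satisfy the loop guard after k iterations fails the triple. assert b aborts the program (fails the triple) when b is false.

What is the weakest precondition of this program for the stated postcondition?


Working backward. After the program, w must hold.
Before w := v → w: v → w
Before v := s ∧ v: (s ∧ v) → w
Then branch requires true; else branch requires ((¬v) → (((¬v) → (v ∧ ((((s → w) → w) ∧ v) → w))) ∧ (v → (((s → w) ∧ v) → w)))) ∧ (v → ((s ∧ v) → w)).
Before the if: (¬w) → (((¬v) → (((¬v) → (v ∧ ((((s → w) → w) ∧ v) → w))) ∧ (v → (((s → w) ∧ v) → w)))) ∧ (v → ((s ∧ v) → w)))
Before v := ¬s: (¬w) → (s → ((s → ((¬s) ∧ ((((s → w) → w) ∧ (¬s)) → w))) ∧ ((¬s) → (((s → w) ∧ (¬s)) → w))))
Before assert w → (¬w): (w → (¬w)) ∧ ((¬w) → (s → ((s → ((¬s) ∧ ((((s → w) → w) ∧ (¬s)) → w))) ∧ ((¬s) → (((s → w) ∧ (¬s)) → w)))))
Answer: WP = (w → (¬w)) ∧ ((¬w) → (s → ((s → ((¬s) ∧ ((((s → w) → w) ∧ (¬s)) → w))) ∧ ((¬s) → (((s → w) ∧ (¬s)) → w)))))


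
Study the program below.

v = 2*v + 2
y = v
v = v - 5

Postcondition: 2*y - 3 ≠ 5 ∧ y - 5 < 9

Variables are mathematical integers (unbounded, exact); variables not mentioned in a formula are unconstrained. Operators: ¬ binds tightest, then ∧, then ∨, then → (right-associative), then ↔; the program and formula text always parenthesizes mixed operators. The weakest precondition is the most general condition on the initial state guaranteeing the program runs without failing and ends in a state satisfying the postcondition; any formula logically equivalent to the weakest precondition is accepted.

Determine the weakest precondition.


Working backward. After the program, the postcondition 2*y - 3 ≠ 5 ∧ y - 5 < 9 must hold; in canonical form it is 2*y ≠ 8 ∧ y < 14.
Before v := v - 5: 2*y ≠ 8 ∧ y < 14
Before y := v: 2*v ≠ 8 ∧ v < 14
Before v := 2*v + 2: 4*v ≠ 4 ∧ 2*v < 12
Answer: WP = 4*v ≠ 4 ∧ 2*v < 12


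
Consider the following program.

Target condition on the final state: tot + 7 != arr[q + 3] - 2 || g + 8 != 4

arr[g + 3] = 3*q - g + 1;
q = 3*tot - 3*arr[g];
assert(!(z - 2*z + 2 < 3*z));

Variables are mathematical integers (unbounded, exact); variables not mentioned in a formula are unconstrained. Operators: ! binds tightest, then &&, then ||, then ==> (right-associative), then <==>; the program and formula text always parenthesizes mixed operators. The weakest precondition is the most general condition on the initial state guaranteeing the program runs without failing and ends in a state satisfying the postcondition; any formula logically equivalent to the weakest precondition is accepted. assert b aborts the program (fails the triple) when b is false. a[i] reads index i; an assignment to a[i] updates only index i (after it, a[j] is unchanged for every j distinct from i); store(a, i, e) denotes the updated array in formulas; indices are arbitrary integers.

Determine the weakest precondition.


Working backward. After the program, the postcondition tot + 7 != arr[q + 3] - 2 || g + 8 != 4 must hold; in canonical form it is tot != arr[q + 3] - 9 || g != -4.
Before assert !(z - 2*z + 2 < 3*z): (!(4*z > 2)) && (tot != arr[q + 3] - 9 || g != -4)
Before q := 3*tot - 3*arr[g]: (!(4*z > 2)) && (tot != arr[-3*arr[g] + 3*tot + 3] - 9 || g != -4)
Before arr[g + 3] := 3*q - g + 1: (!(4*z > 2)) && (tot != store(arr, g + 3, -g + 3*q + 1)[-3*store(arr, g + 3, -g + 3*q + 1)[g] + 3*tot + 3] - 9 || g != -4)
Answer: WP = (!(4*z > 2)) && (tot != store(arr, g + 3, -g + 3*q + 1)[-3*store(arr, g + 3, -g + 3*q + 1)[g] + 3*tot + 3] - 9 || g != -4)


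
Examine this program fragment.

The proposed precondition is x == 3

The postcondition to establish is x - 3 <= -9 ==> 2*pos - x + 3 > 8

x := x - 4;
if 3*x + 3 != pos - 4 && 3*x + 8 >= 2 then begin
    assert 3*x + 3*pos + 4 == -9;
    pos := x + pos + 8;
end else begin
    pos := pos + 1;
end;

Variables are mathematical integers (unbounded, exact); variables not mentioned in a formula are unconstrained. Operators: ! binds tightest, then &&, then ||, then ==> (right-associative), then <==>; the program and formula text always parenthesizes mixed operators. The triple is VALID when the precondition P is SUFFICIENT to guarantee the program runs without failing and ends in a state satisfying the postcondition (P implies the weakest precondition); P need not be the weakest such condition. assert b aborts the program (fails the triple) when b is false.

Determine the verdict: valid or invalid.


Working backward. After the program, the postcondition x - 3 <= -9 ==> 2*pos - x + 3 > 8 must hold; in canonical form it is x <= -6 ==> 2*pos > x + 5.
Then branch requires 3*pos + 3*x == -13 && (x <= -6 ==> 2*pos + x > -11); else branch requires x <= -6 ==> 2*pos > x + 3.
Before the if: ((3*x != pos - 7 && 3*x >= -6) ==> (3*pos + 3*x == -13 && (x <= -6 ==> 2*pos + x > -11))) && ((!(3*x != pos - 7 && 3*x >= -6)) ==> (x <= -6 ==> 2*pos > x + 3))
Before x := x - 4: ((3*x != pos + 5 && 3*x >= 6) ==> (3*pos + 3*x == -1 && (x <= -2 ==> 2*pos + x > -7))) && ((!(3*x != pos + 5 && 3*x >= 6)) ==> (x <= -2 ==> 2*pos > x - 1))
The weakest precondition is ((3*x != pos + 5 && 3*x >= 6) ==> (3*pos + 3*x == -1 && (x <= -2 ==> 2*pos + x > -7))) && ((!(3*x != pos + 5 && 3*x >= 6)) ==> (x <= -2 ==> 2*pos > x - 1)).
Check whether x == 3 implies it.
Countermodel: at the initial state pos = 5, x = 3, the precondition holds but the weakest precondition fails.
Answer: invalid


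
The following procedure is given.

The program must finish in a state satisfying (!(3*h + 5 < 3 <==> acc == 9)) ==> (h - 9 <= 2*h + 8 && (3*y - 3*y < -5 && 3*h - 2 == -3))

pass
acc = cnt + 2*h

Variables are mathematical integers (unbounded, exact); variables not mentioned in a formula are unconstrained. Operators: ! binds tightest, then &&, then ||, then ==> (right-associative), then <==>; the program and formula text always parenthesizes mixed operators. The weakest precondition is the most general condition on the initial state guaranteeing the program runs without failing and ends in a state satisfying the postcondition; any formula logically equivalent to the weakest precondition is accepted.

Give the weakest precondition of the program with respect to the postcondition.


Working backward. After the program, the postcondition (!(3*h + 5 < 3 <==> acc == 9)) ==> (h - 9 <= 2*h + 8 && (3*y - 3*y < -5 && 3*h - 2 == -3)) must hold; in canonical form it is 3*h < -2 <==> acc == 9.
Before acc := cnt + 2*h: 3*h < -2 <==> cnt + 2*h == 9
Before skip: 3*h < -2 <==> cnt + 2*h == 9
Answer: WP = 3*h < -2 <==> cnt + 2*h == 9


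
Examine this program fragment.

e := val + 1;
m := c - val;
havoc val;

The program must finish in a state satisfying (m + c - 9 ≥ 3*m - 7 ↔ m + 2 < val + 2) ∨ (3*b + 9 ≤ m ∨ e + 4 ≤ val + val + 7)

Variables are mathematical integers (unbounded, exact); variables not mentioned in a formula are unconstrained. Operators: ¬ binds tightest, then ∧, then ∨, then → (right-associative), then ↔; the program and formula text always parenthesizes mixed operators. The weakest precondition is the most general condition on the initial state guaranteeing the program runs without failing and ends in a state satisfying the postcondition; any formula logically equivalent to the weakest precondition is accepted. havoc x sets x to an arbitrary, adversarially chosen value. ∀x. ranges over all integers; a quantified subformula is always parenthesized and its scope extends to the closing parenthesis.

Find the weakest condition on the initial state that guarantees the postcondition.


Working backward. After the program, the postcondition (m + c - 9 ≥ 3*m - 7 ↔ m + 2 < val + 2) ∨ (3*b + 9 ≤ m ∨ e + 4 ≤ val + val + 7) must hold; in canonical form it is (c ≥ 2*m + 2 ↔ m < val) ∨ 3*b ≤ m - 9 ∨ e ≤ 2*val + 3.
Before havoc val: ∀val_1. ((c ≥ 2*m + 2 ↔ m < val_1) ∨ 3*b ≤ m - 9 ∨ e ≤ 2*val_1 + 3)
Before m := c - val: ∀val_1. ((2*val ≥ c + 2 ↔ c < val + val_1) ∨ 3*b + val ≤ c - 9 ∨ e ≤ 2*val_1 + 3)
Before e := val + 1: ∀val_1. ((2*val ≥ c + 2 ↔ c < val + val_1) ∨ 3*b + val ≤ c - 9 ∨ val ≤ 2*val_1 + 2)
Answer: WP = ∀val_1. ((2*val ≥ c + 2 ↔ c < val + val_1) ∨ 3*b + val ≤ c - 9 ∨ val ≤ 2*val_1 + 2)


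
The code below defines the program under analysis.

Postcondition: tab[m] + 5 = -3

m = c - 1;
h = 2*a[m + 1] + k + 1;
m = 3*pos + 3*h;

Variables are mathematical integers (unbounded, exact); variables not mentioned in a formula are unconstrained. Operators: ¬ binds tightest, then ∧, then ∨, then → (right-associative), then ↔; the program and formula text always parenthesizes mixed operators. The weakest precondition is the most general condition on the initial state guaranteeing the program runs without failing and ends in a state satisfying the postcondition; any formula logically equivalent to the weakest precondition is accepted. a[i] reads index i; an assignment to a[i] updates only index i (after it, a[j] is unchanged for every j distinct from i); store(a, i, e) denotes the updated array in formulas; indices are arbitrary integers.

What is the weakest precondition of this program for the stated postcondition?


Working backward. After the program, the postcondition tab[m] + 5 = -3 must hold; in canonical form it is tab[m] = -8.
Before m := 3*pos + 3*h: tab[3*h + 3*pos] = -8
Before h := 2*a[m + 1] + k + 1: tab[6*a[m + 1] + 3*k + 3*pos + 3] = -8
Before m := c - 1: tab[6*a[c] + 3*k + 3*pos + 3] = -8
Answer: WP = tab[6*a[c] + 3*k + 3*pos + 3] = -8


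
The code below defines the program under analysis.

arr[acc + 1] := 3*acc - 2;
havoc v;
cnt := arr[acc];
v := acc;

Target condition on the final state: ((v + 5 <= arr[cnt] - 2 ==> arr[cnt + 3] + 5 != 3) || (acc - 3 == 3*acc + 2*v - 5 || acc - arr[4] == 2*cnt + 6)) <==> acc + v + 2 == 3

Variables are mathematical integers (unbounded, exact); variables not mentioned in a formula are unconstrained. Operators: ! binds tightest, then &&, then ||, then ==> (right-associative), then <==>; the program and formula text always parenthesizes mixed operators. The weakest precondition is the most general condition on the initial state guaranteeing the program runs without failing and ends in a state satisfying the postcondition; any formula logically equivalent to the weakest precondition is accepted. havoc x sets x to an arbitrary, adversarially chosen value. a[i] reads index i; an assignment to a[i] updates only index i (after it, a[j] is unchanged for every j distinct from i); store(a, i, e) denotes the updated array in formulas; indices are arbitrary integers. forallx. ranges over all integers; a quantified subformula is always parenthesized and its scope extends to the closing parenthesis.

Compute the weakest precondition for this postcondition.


Working backward. After the program, the postcondition ((v + 5 <= arr[cnt] - 2 ==> arr[cnt + 3] + 5 != 3) || (acc - 3 == 3*acc + 2*v - 5 || acc - arr[4] == 2*cnt + 6)) <==> acc + v + 2 == 3 must hold; in canonical form it is ((v <= arr[cnt] - 7 ==> arr[cnt + 3] != -2) || 2*acc + 2*v == 2 || acc == arr[4] + 2*cnt + 6) <==> acc + v == 1.
Before v := acc: ((acc <= arr[cnt] - 7 ==> arr[cnt + 3] != -2) || 4*acc == 2 || acc == arr[4] + 2*cnt + 6) <==> 2*acc == 1
Before cnt := arr[acc]: ((acc <= arr[arr[acc]] - 7 ==> arr[arr[acc] + 3] != -2) || 4*acc == 2 || acc == arr[4] + 2*arr[acc] + 6) <==> 2*acc == 1
Before havoc v: ((acc <= arr[arr[acc]] - 7 ==> arr[arr[acc] + 3] != -2) || 4*acc == 2 || acc == arr[4] + 2*arr[acc] + 6) <==> 2*acc == 1
Before arr[acc + 1] := 3*acc - 2: ((acc <= store(arr, acc + 1, 3*acc - 2)[store(arr, acc + 1, 3*acc - 2)[acc]] - 7 ==> store(arr, acc + 1, 3*acc - 2)[store(arr, acc + 1, 3*acc - 2)[acc] + 3] != -2) || 4*acc == 2 || acc == store(arr, acc + 1, 3*acc - 2)[4] + 2*store(arr, acc + 1, 3*acc - 2)[acc] + 6) <==> 2*acc == 1
Answer: WP = ((acc <= store(arr, acc + 1, 3*acc - 2)[store(arr, acc + 1, 3*acc - 2)[acc]] - 7 ==> store(arr, acc + 1, 3*acc - 2)[store(arr, acc + 1, 3*acc - 2)[acc] + 3] != -2) || 4*acc == 2 || acc == store(arr, acc + 1, 3*acc - 2)[4] + 2*store(arr, acc + 1, 3*acc - 2)[acc] + 6) <==> 2*acc == 1


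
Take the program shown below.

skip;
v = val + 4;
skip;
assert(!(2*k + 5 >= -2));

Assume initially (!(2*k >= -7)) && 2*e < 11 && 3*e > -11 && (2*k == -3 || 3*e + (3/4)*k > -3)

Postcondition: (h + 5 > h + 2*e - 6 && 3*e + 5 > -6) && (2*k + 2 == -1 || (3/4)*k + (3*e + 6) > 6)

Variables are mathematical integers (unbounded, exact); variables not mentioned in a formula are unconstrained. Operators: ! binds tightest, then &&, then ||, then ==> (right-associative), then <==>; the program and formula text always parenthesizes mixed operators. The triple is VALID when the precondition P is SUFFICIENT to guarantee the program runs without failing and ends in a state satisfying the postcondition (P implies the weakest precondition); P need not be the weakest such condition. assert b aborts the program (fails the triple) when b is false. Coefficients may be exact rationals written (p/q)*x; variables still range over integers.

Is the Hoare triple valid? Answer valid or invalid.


Working backward. After the program, the postcondition (h + 5 > h + 2*e - 6 && 3*e + 5 > -6) && (2*k + 2 == -1 || (3/4)*k + (3*e + 6) > 6) must hold; in canonical form it is 2*e < 11 && 3*e > -11 && (2*k == -3 || 3*e + (3/4)*k > 0).
Before assert !(2*k + 5 >= -2): (!(2*k >= -7)) && 2*e < 11 && 3*e > -11 && (2*k == -3 || 3*e + (3/4)*k > 0)
Before skip: (!(2*k >= -7)) && 2*e < 11 && 3*e > -11 && (2*k == -3 || 3*e + (3/4)*k > 0)
Before v := val + 4: (!(2*k >= -7)) && 2*e < 11 && 3*e > -11 && (2*k == -3 || 3*e + (3/4)*k > 0)
Before skip: (!(2*k >= -7)) && 2*e < 11 && 3*e > -11 && (2*k == -3 || 3*e + (3/4)*k > 0)
The weakest precondition is (!(2*k >= -7)) && 2*e < 11 && 3*e > -11 && (2*k == -3 || 3*e + (3/4)*k > 0).
Check whether (!(2*k >= -7)) && 2*e < 11 && 3*e > -11 && (2*k == -3 || 3*e + (3/4)*k > -3) implies it.
Countermodel: at the initial state e = 1, k = -7, the precondition holds but the weakest precondition fails.
Answer: invalid


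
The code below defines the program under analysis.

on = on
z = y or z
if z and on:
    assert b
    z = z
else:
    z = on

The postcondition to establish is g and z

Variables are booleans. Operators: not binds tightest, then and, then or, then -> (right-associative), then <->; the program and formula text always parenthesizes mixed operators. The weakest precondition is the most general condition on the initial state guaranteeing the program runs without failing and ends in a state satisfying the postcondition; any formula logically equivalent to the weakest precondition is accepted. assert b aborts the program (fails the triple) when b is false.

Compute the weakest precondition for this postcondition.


Working backward. After the program, g and z must hold.
Then branch requires b and g and z; else branch requires g and on.
Before the if: ((z and on) -> (b and g and z)) and ((not (z and on)) -> (g and on))
Before z := y or z: (((y or z) and on) -> (b and g and (y or z))) and ((not ((y or z) and on)) -> (g and on))
Before on := on: (((y or z) and on) -> (b and g and (y or z))) and ((not ((y or z) and on)) -> (g and on))
Answer: WP = (((y or z) and on) -> (b and g and (y or z))) and ((not ((y or z) and on)) -> (g and on))


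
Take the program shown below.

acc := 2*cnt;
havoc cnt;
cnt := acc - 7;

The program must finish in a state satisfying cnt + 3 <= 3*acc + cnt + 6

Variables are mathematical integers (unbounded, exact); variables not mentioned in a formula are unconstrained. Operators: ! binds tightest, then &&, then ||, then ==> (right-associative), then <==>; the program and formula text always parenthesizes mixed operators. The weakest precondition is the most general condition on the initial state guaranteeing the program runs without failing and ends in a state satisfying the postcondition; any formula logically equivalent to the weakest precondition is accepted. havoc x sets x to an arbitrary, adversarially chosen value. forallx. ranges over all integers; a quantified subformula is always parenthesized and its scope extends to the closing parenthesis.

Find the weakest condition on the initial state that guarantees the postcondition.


Working backward. After the program, the postcondition cnt + 3 <= 3*acc + cnt + 6 must hold; in canonical form it is 3*acc >= -3.
Before cnt := acc - 7: 3*acc >= -3
Before havoc cnt: 3*acc >= -3
Before acc := 2*cnt: 6*cnt >= -3
Answer: WP = 6*cnt >= -3


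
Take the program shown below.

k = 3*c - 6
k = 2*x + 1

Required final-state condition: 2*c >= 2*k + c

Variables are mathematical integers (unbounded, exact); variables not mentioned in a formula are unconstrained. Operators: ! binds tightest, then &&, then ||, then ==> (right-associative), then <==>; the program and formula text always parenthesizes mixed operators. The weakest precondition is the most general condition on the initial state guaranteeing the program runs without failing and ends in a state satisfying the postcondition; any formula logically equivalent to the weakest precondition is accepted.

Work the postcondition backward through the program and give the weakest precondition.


Working backward. After the program, the postcondition 2*c >= 2*k + c must hold; in canonical form it is c >= 2*k.
Before k := 2*x + 1: c >= 4*x + 2
Before k := 3*c - 6: c >= 4*x + 2
Answer: WP = c >= 4*x + 2


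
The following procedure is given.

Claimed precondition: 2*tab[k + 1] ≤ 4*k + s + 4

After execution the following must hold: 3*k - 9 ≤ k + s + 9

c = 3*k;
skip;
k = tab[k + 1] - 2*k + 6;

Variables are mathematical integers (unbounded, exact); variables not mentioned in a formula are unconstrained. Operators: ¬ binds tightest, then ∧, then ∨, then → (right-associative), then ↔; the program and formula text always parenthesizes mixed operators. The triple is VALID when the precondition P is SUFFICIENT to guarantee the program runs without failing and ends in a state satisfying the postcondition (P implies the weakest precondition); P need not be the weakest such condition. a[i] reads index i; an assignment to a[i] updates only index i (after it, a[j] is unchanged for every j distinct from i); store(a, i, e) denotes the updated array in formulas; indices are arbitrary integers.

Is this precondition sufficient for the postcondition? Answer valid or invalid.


Working backward. After the program, the postcondition 3*k - 9 ≤ k + s + 9 must hold; in canonical form it is 2*k ≤ s + 18.
Before k := tab[k + 1] - 2*k + 6: 2*tab[k + 1] ≤ 4*k + s + 6
Before skip: 2*tab[k + 1] ≤ 4*k + s + 6
Before c := 3*k: 2*tab[k + 1] ≤ 4*k + s + 6
The weakest precondition is 2*tab[k + 1] ≤ 4*k + s + 6.
Check whether 2*tab[k + 1] ≤ 4*k + s + 4 implies it.
Every state satisfying the precondition satisfies the weakest precondition: the implication holds.
Answer: valid


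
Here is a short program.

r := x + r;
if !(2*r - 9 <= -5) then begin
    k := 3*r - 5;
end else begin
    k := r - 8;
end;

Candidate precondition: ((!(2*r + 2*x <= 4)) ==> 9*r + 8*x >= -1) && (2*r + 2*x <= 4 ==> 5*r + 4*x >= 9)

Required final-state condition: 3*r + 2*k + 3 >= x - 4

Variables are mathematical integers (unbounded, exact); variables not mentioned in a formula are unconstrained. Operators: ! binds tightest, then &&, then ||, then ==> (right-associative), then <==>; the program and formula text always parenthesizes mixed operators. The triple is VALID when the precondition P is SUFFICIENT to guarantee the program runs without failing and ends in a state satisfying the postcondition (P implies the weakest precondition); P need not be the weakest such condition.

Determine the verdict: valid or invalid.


Working backward. After the program, the postcondition 3*r + 2*k + 3 >= x - 4 must hold; in canonical form it is 2*k + 3*r >= x - 7.
Then branch requires 9*r >= x + 3; else branch requires 5*r >= x + 9.
Before the if: ((!(2*r <= 4)) ==> 9*r >= x + 3) && (2*r <= 4 ==> 5*r >= x + 9)
Before r := x + r: ((!(2*r + 2*x <= 4)) ==> 9*r + 8*x >= 3) && (2*r + 2*x <= 4 ==> 5*r + 4*x >= 9)
The weakest precondition is ((!(2*r + 2*x <= 4)) ==> 9*r + 8*x >= 3) && (2*r + 2*x <= 4 ==> 5*r + 4*x >= 9).
Check whether ((!(2*r + 2*x <= 4)) ==> 9*r + 8*x >= -1) && (2*r + 2*x <= 4 ==> 5*r + 4*x >= 9) implies it.
Countermodel: at the initial state r = -22, x = 25, the precondition holds but the weakest precondition fails.
Answer: invalid


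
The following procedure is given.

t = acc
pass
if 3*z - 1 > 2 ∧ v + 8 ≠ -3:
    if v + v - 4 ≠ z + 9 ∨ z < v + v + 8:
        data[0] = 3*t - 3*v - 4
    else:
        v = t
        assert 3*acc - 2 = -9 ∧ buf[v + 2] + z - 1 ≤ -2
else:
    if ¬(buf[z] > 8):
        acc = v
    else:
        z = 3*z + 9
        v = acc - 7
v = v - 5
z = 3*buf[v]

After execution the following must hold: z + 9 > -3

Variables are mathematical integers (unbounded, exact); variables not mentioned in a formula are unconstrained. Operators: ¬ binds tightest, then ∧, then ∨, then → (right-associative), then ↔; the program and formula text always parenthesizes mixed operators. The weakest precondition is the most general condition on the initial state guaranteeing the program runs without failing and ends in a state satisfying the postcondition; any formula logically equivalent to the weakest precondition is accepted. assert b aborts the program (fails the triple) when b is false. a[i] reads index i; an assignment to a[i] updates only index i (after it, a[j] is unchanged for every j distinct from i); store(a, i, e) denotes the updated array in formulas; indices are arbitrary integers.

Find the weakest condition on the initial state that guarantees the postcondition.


Working backward. After the program, the postcondition z + 9 > -3 must hold; in canonical form it is z > -12.
Before z := 3*buf[v]: 3*buf[v] > -12
Before v := v - 5: 3*buf[v - 5] > -12
Then branch requires ((2*v ≠ z + 13 ∨ z < 2*v + 8) → 3*buf[v - 5] > -12) ∧ ((¬(2*v ≠ z + 13 ∨ z < 2*v + 8)) → (3*acc = -7 ∧ buf[t + 2] + z ≤ -1 ∧ 3*buf[t - 5] > -12)); else branch requires ((¬(buf[z] > 8)) → 3*buf[v - 5] > -12) ∧ (buf[z] > 8 → 3*buf[acc - 12] > -12).
Before the if: ((3*z > 3 ∧ v ≠ -11) → (((2*v ≠ z + 13 ∨ z < 2*v + 8) → 3*buf[v - 5] > -12) ∧ ((¬(2*v ≠ z + 13 ∨ z < 2*v + 8)) → (3*acc = -7 ∧ buf[t + 2] + z ≤ -1 ∧ 3*buf[t - 5] > -12)))) ∧ ((¬(3*z > 3 ∧ v ≠ -11)) → (((¬(buf[z] > 8)) → 3*buf[v - 5] > -12) ∧ (buf[z] > 8 → 3*buf[acc - 12] > -12)))
Before skip: ((3*z > 3 ∧ v ≠ -11) → (((2*v ≠ z + 13 ∨ z < 2*v + 8) → 3*buf[v - 5] > -12) ∧ ((¬(2*v ≠ z + 13 ∨ z < 2*v + 8)) → (3*acc = -7 ∧ buf[t + 2] + z ≤ -1 ∧ 3*buf[t - 5] > -12)))) ∧ ((¬(3*z > 3 ∧ v ≠ -11)) → (((¬(buf[z] > 8)) → 3*buf[v - 5] > -12) ∧ (buf[z] > 8 → 3*buf[acc - 12] > -12)))
Before t := acc: ((3*z > 3 ∧ v ≠ -11) → (((2*v ≠ z + 13 ∨ z < 2*v + 8) → 3*buf[v - 5] > -12) ∧ ((¬(2*v ≠ z + 13 ∨ z < 2*v + 8)) → (3*acc = -7 ∧ buf[acc + 2] + z ≤ -1 ∧ 3*buf[acc - 5] > -12)))) ∧ ((¬(3*z > 3 ∧ v ≠ -11)) → (((¬(buf[z] > 8)) → 3*buf[v - 5] > -12) ∧ (buf[z] > 8 → 3*buf[acc - 12] > -12)))
Answer: WP = ((3*z > 3 ∧ v ≠ -11) → (((2*v ≠ z + 13 ∨ z < 2*v + 8) → 3*buf[v - 5] > -12) ∧ ((¬(2*v ≠ z + 13 ∨ z < 2*v + 8)) → (3*acc = -7 ∧ buf[acc + 2] + z ≤ -1 ∧ 3*buf[acc - 5] > -12)))) ∧ ((¬(3*z > 3 ∧ v ≠ -11)) → (((¬(buf[z] > 8)) → 3*buf[v - 5] > -12) ∧ (buf[z] > 8 → 3*buf[acc - 12] > -12)))


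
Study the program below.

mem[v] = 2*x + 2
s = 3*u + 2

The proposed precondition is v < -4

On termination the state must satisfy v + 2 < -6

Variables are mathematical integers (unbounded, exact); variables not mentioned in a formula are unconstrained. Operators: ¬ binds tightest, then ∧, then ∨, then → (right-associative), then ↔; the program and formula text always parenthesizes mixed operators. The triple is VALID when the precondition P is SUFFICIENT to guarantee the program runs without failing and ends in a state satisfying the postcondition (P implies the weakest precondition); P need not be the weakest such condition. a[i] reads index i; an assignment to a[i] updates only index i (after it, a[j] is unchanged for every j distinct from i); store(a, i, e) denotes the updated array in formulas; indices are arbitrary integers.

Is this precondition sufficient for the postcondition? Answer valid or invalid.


Working backward. After the program, the postcondition v + 2 < -6 must hold; in canonical form it is v < -8.
Before s := 3*u + 2: v < -8
Before mem[v] := 2*x + 2: v < -8
The weakest precondition is v < -8.
Check whether v < -4 implies it.
Countermodel: at the initial state v = -8, the precondition holds but the weakest precondition fails.
Answer: invalid


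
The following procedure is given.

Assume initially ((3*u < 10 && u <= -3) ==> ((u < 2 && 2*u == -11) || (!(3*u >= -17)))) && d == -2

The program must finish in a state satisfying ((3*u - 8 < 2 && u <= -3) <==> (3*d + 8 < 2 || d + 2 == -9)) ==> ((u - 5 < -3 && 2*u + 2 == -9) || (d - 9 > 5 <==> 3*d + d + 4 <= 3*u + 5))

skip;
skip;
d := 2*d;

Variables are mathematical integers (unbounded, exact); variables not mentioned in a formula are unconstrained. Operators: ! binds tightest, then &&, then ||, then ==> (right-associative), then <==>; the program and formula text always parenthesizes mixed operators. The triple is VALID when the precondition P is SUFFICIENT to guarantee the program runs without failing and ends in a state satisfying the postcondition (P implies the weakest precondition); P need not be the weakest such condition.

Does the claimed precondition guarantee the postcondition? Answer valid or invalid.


Working backward. After the program, the postcondition ((3*u - 8 < 2 && u <= -3) <==> (3*d + 8 < 2 || d + 2 == -9)) ==> ((u - 5 < -3 && 2*u + 2 == -9) || (d - 9 > 5 <==> 3*d + d + 4 <= 3*u + 5)) must hold; in canonical form it is ((3*u < 10 && u <= -3) <==> (3*d < -6 || d == -11)) ==> ((u < 2 && 2*u == -11) || (d > 14 <==> 4*d <= 3*u + 1)).
Before d := 2*d: ((3*u < 10 && u <= -3) <==> (6*d < -6 || 2*d == -11)) ==> ((u < 2 && 2*u == -11) || (2*d > 14 <==> 8*d <= 3*u + 1))
Before skip: ((3*u < 10 && u <= -3) <==> (6*d < -6 || 2*d == -11)) ==> ((u < 2 && 2*u == -11) || (2*d > 14 <==> 8*d <= 3*u + 1))
Before skip: ((3*u < 10 && u <= -3) <==> (6*d < -6 || 2*d == -11)) ==> ((u < 2 && 2*u == -11) || (2*d > 14 <==> 8*d <= 3*u + 1))
The weakest precondition is ((3*u < 10 && u <= -3) <==> (6*d < -6 || 2*d == -11)) ==> ((u < 2 && 2*u == -11) || (2*d > 14 <==> 8*d <= 3*u + 1)).
Check whether ((3*u < 10 && u <= -3) ==> ((u < 2 && 2*u == -11) || (!(3*u >= -17)))) && d == -2 implies it.
Every state satisfying the precondition satisfies the weakest precondition: the implication holds.
Answer: valid


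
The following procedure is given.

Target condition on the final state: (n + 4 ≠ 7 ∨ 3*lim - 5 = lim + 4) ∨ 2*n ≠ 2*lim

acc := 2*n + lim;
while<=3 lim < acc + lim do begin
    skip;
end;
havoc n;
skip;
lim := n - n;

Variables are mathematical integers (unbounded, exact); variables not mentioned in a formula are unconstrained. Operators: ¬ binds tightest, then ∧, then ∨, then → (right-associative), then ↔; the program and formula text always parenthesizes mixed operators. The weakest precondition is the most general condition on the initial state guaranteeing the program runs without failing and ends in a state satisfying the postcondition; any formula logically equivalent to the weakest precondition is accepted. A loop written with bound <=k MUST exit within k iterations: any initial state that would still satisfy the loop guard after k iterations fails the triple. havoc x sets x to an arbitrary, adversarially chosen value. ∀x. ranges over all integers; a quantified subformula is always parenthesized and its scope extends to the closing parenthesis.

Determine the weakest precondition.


Working backward. After the program, the postcondition (n + 4 ≠ 7 ∨ 3*lim - 5 = lim + 4) ∨ 2*n ≠ 2*lim must hold; in canonical form it is n ≠ 3 ∨ 2*lim = 9 ∨ 2*n ≠ 2*lim.
Before lim := n - n: n ≠ 3 ∨ 2*n ≠ 0
Before skip: n ≠ 3 ∨ 2*n ≠ 0
Before havoc n: ∀n_1. (n_1 ≠ 3 ∨ 2*n_1 ≠ 0)
Before the loop (bound <=3), unroll the exhaustion recursion (WP_0 = exit-now case; WP_j = one more guarded iteration, up to j = 3):
  WP_0: (¬(acc > 0)) ∧ (∀n_1. (n_1 ≠ 3 ∨ 2*n_1 ≠ 0))
  WP_1: (acc > 0 → ((¬(acc > 0)) ∧ (∀n_1. (n_1 ≠ 3 ∨ 2*n_1 ≠ 0)))) ∧ ((¬(acc > 0)) → (∀n_1. (n_1 ≠ 3 ∨ 2*n_1 ≠ 0)))
  WP_2: (acc > 0 → ((acc > 0 → ((¬(acc > 0)) ∧ (∀n_1. (n_1 ≠ 3 ∨ 2*n_1 ≠ 0)))) ∧ ((¬(acc > 0)) → (∀n_1. (n_1 ≠ 3 ∨ 2*n_1 ≠ 0))))) ∧ ((¬(acc > 0)) → (∀n_1. (n_1 ≠ 3 ∨ 2*n_1 ≠ 0)))
  WP_3: (acc > 0 → ((acc > 0 → ((acc > 0 → ((¬(acc > 0)) ∧ (∀n_1. (n_1 ≠ 3 ∨ 2*n_1 ≠ 0)))) ∧ ((¬(acc > 0)) → (∀n_1. (n_1 ≠ 3 ∨ 2*n_1 ≠ 0))))) ∧ ((¬(acc > 0)) → (∀n_1. (n_1 ≠ 3 ∨ 2*n_1 ≠ 0))))) ∧ ((¬(acc > 0)) → (∀n_1. (n_1 ≠ 3 ∨ 2*n_1 ≠ 0)))
So before the loop: (acc > 0 → ((acc > 0 → ((acc > 0 → ((¬(acc > 0)) ∧ (∀n_1. (n_1 ≠ 3 ∨ 2*n_1 ≠ 0)))) ∧ ((¬(acc > 0)) → (∀n_1. (n_1 ≠ 3 ∨ 2*n_1 ≠ 0))))) ∧ ((¬(acc > 0)) → (∀n_1. (n_1 ≠ 3 ∨ 2*n_1 ≠ 0))))) ∧ ((¬(acc > 0)) → (∀n_1. (n_1 ≠ 3 ∨ 2*n_1 ≠ 0)))
Before acc := 2*n + lim: (lim + 2*n > 0 → ((lim + 2*n > 0 → ((lim + 2*n > 0 → ((¬(lim + 2*n > 0)) ∧ (∀n_1. (n_1 ≠ 3 ∨ 2*n_1 ≠ 0)))) ∧ ((¬(lim + 2*n > 0)) → (∀n_1. (n_1 ≠ 3 ∨ 2*n_1 ≠ 0))))) ∧ ((¬(lim + 2*n > 0)) → (∀n_1. (n_1 ≠ 3 ∨ 2*n_1 ≠ 0))))) ∧ ((¬(lim + 2*n > 0)) → (∀n_1. (n_1 ≠ 3 ∨ 2*n_1 ≠ 0)))
Answer: WP = (lim + 2*n > 0 → ((lim + 2*n > 0 → ((lim + 2*n > 0 → ((¬(lim + 2*n > 0)) ∧ (∀n_1. (n_1 ≠ 3 ∨ 2*n_1 ≠ 0)))) ∧ ((¬(lim + 2*n > 0)) → (∀n_1. (n_1 ≠ 3 ∨ 2*n_1 ≠ 0))))) ∧ ((¬(lim + 2*n > 0)) → (∀n_1. (n_1 ≠ 3 ∨ 2*n_1 ≠ 0))))) ∧ ((¬(lim + 2*n > 0)) → (∀n_1. (n_1 ≠ 3 ∨ 2*n_1 ≠ 0)))


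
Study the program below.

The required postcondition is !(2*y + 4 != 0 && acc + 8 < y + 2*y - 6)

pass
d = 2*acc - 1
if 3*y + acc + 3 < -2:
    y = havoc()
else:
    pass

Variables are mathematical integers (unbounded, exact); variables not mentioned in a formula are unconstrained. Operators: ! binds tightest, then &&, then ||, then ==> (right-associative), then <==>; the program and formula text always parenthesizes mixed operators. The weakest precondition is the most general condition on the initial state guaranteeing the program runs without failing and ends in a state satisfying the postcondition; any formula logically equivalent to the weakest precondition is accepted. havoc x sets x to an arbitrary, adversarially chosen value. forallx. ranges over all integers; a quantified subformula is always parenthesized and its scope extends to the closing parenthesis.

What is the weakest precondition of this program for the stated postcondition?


Working backward. After the program, the postcondition !(2*y + 4 != 0 && acc + 8 < y + 2*y - 6) must hold; in canonical form it is !(2*y != -4 && acc < 3*y - 14).
Then branch requires forall y_1. (!(2*y_1 != -4 && acc < 3*y_1 - 14)); else branch requires !(2*y != -4 && acc < 3*y - 14).
Before the if: (acc + 3*y < -5 ==> (forall y_1. (!(2*y_1 != -4 && acc < 3*y_1 - 14)))) && ((!(acc + 3*y < -5)) ==> (!(2*y != -4 && acc < 3*y - 14)))
Before d := 2*acc - 1: (acc + 3*y < -5 ==> (forall y_1. (!(2*y_1 != -4 && acc < 3*y_1 - 14)))) && ((!(acc + 3*y < -5)) ==> (!(2*y != -4 && acc < 3*y - 14)))
Before skip: (acc + 3*y < -5 ==> (forall y_1. (!(2*y_1 != -4 && acc < 3*y_1 - 14)))) && ((!(acc + 3*y < -5)) ==> (!(2*y != -4 && acc < 3*y - 14)))
Answer: WP = (acc + 3*y < -5 ==> (forall y_1. (!(2*y_1 != -4 && acc < 3*y_1 - 14)))) && ((!(acc + 3*y < -5)) ==> (!(2*y != -4 && acc < 3*y - 14)))


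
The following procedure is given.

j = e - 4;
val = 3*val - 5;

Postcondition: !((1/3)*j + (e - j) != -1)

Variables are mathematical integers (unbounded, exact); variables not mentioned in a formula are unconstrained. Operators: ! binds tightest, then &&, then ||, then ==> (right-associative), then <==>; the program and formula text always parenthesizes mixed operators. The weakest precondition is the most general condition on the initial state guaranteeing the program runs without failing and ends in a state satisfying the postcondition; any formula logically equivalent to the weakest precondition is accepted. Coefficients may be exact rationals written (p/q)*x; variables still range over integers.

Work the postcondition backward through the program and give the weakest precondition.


Working backward. After the program, the postcondition !((1/3)*j + (e - j) != -1) must hold; in canonical form it is !(e != (2/3)*j - 1).
Before val := 3*val - 5: !(e != (2/3)*j - 1)
Before j := e - 4: !((1/3)*e != -11/3)
Answer: WP = !((1/3)*e != -11/3)


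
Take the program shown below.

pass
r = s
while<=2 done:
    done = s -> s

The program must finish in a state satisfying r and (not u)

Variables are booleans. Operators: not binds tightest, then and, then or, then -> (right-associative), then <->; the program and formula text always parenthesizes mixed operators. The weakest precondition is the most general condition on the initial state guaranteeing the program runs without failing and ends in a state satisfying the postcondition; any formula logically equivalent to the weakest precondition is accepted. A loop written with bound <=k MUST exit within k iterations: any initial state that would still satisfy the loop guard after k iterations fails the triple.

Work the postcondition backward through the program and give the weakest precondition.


Working backward. After the program, r and (not u) must hold.
Before the loop (bound <=2), unroll the exhaustion recursion (WP_0 = exit-now case; WP_j = one more guarded iteration, up to j = 2):
  WP_0: (not done) and r and (not u)
  WP_1: (not done) and ((not done) -> (r and (not u)))
  WP_2: (not done) and ((not done) -> (r and (not u)))
So before the loop: (not done) and ((not done) -> (r and (not u)))
Before r := s: (not done) and ((not done) -> (s and (not u)))
Before skip: (not done) and ((not done) -> (s and (not u)))
Answer: WP = (not done) and ((not done) -> (s and (not u)))


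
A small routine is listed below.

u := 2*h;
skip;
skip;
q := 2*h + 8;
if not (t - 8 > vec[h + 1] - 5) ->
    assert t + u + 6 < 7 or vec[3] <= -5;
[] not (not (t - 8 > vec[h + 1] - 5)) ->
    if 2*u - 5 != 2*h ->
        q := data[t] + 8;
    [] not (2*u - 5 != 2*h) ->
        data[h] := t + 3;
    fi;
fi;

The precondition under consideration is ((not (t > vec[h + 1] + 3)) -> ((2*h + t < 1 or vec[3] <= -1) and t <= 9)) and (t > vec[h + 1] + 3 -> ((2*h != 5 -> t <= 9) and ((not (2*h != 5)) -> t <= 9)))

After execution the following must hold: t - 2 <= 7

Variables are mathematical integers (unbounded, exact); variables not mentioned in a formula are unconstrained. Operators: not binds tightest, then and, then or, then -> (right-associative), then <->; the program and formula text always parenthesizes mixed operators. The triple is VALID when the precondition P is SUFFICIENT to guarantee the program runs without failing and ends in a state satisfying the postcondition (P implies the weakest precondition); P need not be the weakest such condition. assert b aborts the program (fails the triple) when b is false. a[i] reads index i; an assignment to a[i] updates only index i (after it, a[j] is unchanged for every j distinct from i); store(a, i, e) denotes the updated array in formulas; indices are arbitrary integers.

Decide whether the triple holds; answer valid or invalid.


Working backward. After the program, the postcondition t - 2 <= 7 must hold; in canonical form it is t <= 9.
Then branch requires (t + u < 1 or vec[3] <= -5) and t <= 9; else branch requires (2*u != 2*h + 5 -> t <= 9) and ((not (2*u != 2*h + 5)) -> t <= 9).
Before the if: ((not (t > vec[h + 1] + 3)) -> ((t + u < 1 or vec[3] <= -5) and t <= 9)) and (t > vec[h + 1] + 3 -> ((2*u != 2*h + 5 -> t <= 9) and ((not (2*u != 2*h + 5)) -> t <= 9)))
Before q := 2*h + 8: ((not (t > vec[h + 1] + 3)) -> ((t + u < 1 or vec[3] <= -5) and t <= 9)) and (t > vec[h + 1] + 3 -> ((2*u != 2*h + 5 -> t <= 9) and ((not (2*u != 2*h + 5)) -> t <= 9)))
Before skip: ((not (t > vec[h + 1] + 3)) -> ((t + u < 1 or vec[3] <= -5) and t <= 9)) and (t > vec[h + 1] + 3 -> ((2*u != 2*h + 5 -> t <= 9) and ((not (2*u != 2*h + 5)) -> t <= 9)))
Before skip: ((not (t > vec[h + 1] + 3)) -> ((t + u < 1 or vec[3] <= -5) and t <= 9)) and (t > vec[h + 1] + 3 -> ((2*u != 2*h + 5 -> t <= 9) and ((not (2*u != 2*h + 5)) -> t <= 9)))
Before u := 2*h: ((not (t > vec[h + 1] + 3)) -> ((2*h + t < 1 or vec[3] <= -5) and t <= 9)) and (t > vec[h + 1] + 3 -> ((2*h != 5 -> t <= 9) and ((not (2*h != 5)) -> t <= 9)))
The weakest precondition is ((not (t > vec[h + 1] + 3)) -> ((2*h + t < 1 or vec[3] <= -5) and t <= 9)) and (t > vec[h + 1] + 3 -> ((2*h != 5 -> t <= 9) and ((not (2*h != 5)) -> t <= 9))).
Check whether ((not (t > vec[h + 1] + 3)) -> ((2*h + t < 1 or vec[3] <= -1) and t <= 9)) and (t > vec[h + 1] + 3 -> ((2*h != 5 -> t <= 9) and ((not (2*h != 5)) -> t <= 9))) implies it.
Countermodel: at the initial state h = 1, t = -1, vec = {[2] = 0, [3] = -1, elsewhere -1}, the precondition holds but the weakest precondition fails.
Answer: invalid
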